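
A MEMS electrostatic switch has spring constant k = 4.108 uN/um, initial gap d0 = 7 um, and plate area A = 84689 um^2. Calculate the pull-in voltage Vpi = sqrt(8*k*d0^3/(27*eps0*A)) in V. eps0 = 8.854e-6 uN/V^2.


Step 1: Compute numerator: 8 * k * d0^3 = 8 * 4.108 * 7^3 = 11272.352
Step 2: Compute denominator: 27 * eps0 * A = 27 * 8.854e-6 * 84689 = 20.245583
Step 3: Vpi = sqrt(11272.352 / 20.245583)
Vpi = 23.6 V


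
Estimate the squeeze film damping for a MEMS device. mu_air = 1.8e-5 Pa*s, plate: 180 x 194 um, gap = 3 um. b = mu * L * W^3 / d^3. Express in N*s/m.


Step 1: Convert to SI.
L = 180e-6 m, W = 194e-6 m, d = 3e-6 m
Step 2: W^3 = (194e-6)^3 = 7.30e-12 m^3
Step 3: d^3 = (3e-6)^3 = 2.70e-17 m^3
Step 4: b = 1.8e-5 * 180e-6 * 7.30e-12 / 2.70e-17
b = 8.76e-04 N*s/m


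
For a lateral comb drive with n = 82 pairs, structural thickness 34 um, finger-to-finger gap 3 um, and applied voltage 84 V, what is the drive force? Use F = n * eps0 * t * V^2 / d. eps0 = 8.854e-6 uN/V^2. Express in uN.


Step 1: Parameters: n=82, eps0=8.854e-6 uN/V^2, t=34 um, V=84 V, d=3 um
Step 2: V^2 = 7056
Step 3: F = 82 * 8.854e-6 * 34 * 7056 / 3
F = 58.059 uN


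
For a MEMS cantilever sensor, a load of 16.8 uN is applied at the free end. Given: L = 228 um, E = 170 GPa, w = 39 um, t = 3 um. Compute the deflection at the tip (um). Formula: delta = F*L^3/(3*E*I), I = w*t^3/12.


Step 1: Calculate the second moment of area.
I = w * t^3 / 12 = 39 * 3^3 / 12 = 87.75 um^4
Step 2: Convert E to consistent units (1 GPa = 1000 uN/um^2).
E = 170 GPa = 170000 uN/um^2
Step 3: Calculate tip deflection.
delta = F * L^3 / (3 * E * I)
delta = 16.8 * 228^3 / (3 * 170000 * 87.75)
delta = 4.4493 um


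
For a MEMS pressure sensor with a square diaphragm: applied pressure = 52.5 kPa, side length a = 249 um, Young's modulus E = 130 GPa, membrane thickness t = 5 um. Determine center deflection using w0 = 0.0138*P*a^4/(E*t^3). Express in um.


Step 1: Convert pressure to compatible units (E is in GPa, so P in GPa).
P = 52.5 kPa = 52.5e-6 GPa
Step 2: Compute numerator: 0.0138 * P * a^4.
a^4 = 249^4 = 3844124001
numerator = 0.0138 * 52.5e-6 * 3844124001 = 2.78507e+03
Step 3: Compute denominator: E * t^3 = 130 * 5^3 = 16250
Step 4: w0 = numerator / denominator = 2.78507e+03 / 16250 = 0.1714 um


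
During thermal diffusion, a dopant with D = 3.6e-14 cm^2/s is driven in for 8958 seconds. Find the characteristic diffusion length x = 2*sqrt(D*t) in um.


Step 1: Compute D*t = 3.6e-14 * 8958 = 3.22488e-10 cm^2
Step 2: sqrt(D*t) = 1.7958e-05 cm
Step 3: x = 2 * 1.7958e-05 cm = 3.5916e-05 cm
Step 4: Convert to um (1 cm = 1e4 um): x = 0.359 um


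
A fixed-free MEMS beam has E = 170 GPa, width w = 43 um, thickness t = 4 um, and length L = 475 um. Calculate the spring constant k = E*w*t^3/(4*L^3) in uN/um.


Step 1: Convert E to consistent units (1 GPa = 1000 uN/um^2).
E = 170 GPa = 170000 uN/um^2
Step 2: Compute t^3 = 4^3 = 64
Step 3: Compute L^3 = 475^3 = 107171875
Step 4: k = 170000 * 43 * 64 / (4 * 107171875)
k = 1.0913 uN/um


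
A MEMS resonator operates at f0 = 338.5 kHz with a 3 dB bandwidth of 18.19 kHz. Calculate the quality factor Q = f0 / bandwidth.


Step 1: Q = f0 / bandwidth
Step 2: Q = 338.5 / 18.19
Q = 18.6


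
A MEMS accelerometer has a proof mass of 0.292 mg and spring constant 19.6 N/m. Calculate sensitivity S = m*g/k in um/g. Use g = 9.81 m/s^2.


Step 1: Convert mass: m = 0.292 mg = 2.92e-07 kg
Step 2: S = m * g / k = 2.92e-07 * 9.81 / 19.6
Step 3: S = 1.46e-07 m/g
Step 4: Convert to um/g: S = 0.146 um/g


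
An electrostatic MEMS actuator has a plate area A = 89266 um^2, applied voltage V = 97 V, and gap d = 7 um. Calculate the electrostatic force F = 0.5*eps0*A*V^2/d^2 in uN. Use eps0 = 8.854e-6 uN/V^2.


Step 1: Identify parameters.
eps0 = 8.854e-6 uN/V^2, A = 89266 um^2, V = 97 V, d = 7 um
Step 2: Compute V^2 = 97^2 = 9409
Step 3: Compute d^2 = 7^2 = 49
Step 4: F = 0.5 * 8.854e-6 * 89266 * 9409 / 49
F = 75.883 uN


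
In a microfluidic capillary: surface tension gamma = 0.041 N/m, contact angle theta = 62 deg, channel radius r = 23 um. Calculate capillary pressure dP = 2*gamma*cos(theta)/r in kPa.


Step 1: cos(62 deg) = 0.4695
Step 2: Convert r to m: r = 23e-6 m
Step 3: dP = 2 * 0.041 * 0.4695 / 23e-6 = 1673.9 Pa
Step 4: Convert Pa to kPa (divide by 1000).
dP = 1.67 kPa


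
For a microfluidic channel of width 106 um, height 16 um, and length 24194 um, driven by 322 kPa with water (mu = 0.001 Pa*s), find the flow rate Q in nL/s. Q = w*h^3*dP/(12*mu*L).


Step 1: Convert all dimensions to SI (meters).
w = 106e-6 m, h = 16e-6 m, L = 24194e-6 m, dP = 322e3 Pa
Step 2: Q = w * h^3 * dP / (12 * mu * L)
Q = 106e-6 * (16e-6)^3 * 322e3 / (12 * 0.001 * 24194e-6) = 4.815404e-10 m^3/s
Step 3: Convert Q from m^3/s to nL/s (1 m^3 = 1e12 nL, so multiply by 1e12).
Q = 481.54 nL/s


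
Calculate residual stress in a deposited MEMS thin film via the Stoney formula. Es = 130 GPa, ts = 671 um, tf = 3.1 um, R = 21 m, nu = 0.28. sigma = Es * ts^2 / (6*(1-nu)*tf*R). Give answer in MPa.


Step 1: Compute numerator: Es * ts^2 = 130 * 671^2 = 58531330 (GPa*um^2)
Step 2: Compute denominator (R in um): 6*(1-nu)*tf*R = 6*0.72*3.1*21e6 = 281232000.0 (um^2)
Step 3: sigma (GPa) = 58531330 / 281232000.0 = 2.08125e-01 GPa
Step 4: Convert to MPa (x1000): sigma = 208.1 MPa


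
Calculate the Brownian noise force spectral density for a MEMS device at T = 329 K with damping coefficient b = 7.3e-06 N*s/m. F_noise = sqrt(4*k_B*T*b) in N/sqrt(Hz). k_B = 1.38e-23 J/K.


Step 1: Compute 4 * k_B * T * b
= 4 * 1.38e-23 * 329 * 7.3e-06
= 1.3257e-25 N^2/Hz
Step 2: F_noise = sqrt(1.3257e-25)
F_noise = 3.64e-13 N/sqrt(Hz)


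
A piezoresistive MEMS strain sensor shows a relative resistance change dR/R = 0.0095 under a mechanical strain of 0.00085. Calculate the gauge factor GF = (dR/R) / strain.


Step 1: Identify values.
dR/R = 0.0095, strain = 0.00085
Step 2: GF = (dR/R) / strain = 0.0095 / 0.00085
GF = 11.2


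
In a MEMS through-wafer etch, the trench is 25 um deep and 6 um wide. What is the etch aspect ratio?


Step 1: AR = depth / width
Step 2: AR = 25 / 6
AR = 4.2


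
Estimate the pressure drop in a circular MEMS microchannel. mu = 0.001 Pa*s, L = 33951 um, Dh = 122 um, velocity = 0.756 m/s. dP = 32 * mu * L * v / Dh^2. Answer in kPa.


Step 1: Convert to SI: L = 33951e-6 m, Dh = 122e-6 m
Step 2: dP = 32 * 0.001 * 33951e-6 * 0.756 / (122e-6)^2
Step 3: dP = 55182.92 Pa
Step 4: Convert to kPa: dP = 55.18 kPa


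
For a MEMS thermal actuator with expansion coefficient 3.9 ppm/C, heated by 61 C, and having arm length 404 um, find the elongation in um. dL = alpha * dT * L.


Step 1: Convert CTE: alpha = 3.9 ppm/C = 3.9e-6 /C
Step 2: dL = 3.9e-6 * 61 * 404
dL = 0.0961 um


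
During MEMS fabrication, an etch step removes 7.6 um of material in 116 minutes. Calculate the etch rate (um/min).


Step 1: Etch rate = depth / time
Step 2: rate = 7.6 / 116
rate = 0.066 um/min


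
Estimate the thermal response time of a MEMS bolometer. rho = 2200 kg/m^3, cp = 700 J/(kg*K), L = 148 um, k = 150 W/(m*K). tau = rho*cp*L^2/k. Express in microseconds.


Step 1: Convert L to m: L = 148e-6 m
Step 2: L^2 = (148e-6)^2 = 2.1904e-08 m^2
Step 3: tau = 2200 * 700 * 2.1904e-08 / 150 = 2.2488107e-04 s
Step 4: Convert to microseconds (multiply by 1e6).
tau = 224.881 us


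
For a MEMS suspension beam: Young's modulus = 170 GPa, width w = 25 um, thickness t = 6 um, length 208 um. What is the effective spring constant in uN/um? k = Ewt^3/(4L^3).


Step 1: Convert E to consistent units (1 GPa = 1000 uN/um^2).
E = 170 GPa = 170000 uN/um^2
Step 2: Compute t^3 = 6^3 = 216
Step 3: Compute L^3 = 208^3 = 8998912
Step 4: k = 170000 * 25 * 216 / (4 * 8998912)
k = 25.5031 uN/um


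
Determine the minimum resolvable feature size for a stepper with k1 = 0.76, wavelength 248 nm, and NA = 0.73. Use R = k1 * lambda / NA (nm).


Step 1: Identify values: k1 = 0.76, lambda = 248 nm, NA = 0.73
Step 2: R = k1 * lambda / NA
R = 0.76 * 248 / 0.73
R = 258.2 nm


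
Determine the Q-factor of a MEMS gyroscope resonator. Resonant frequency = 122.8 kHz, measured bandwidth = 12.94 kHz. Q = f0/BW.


Step 1: Q = f0 / bandwidth
Step 2: Q = 122.8 / 12.94
Q = 9.5


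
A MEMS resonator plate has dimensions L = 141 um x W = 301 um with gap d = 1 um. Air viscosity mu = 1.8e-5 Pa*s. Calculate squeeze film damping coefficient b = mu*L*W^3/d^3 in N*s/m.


Step 1: Convert to SI.
L = 141e-6 m, W = 301e-6 m, d = 1e-6 m
Step 2: W^3 = (301e-6)^3 = 2.73e-11 m^3
Step 3: d^3 = (1e-6)^3 = 1.00e-18 m^3
Step 4: b = 1.8e-5 * 141e-6 * 2.73e-11 / 1.00e-18
b = 6.92e-02 N*s/m


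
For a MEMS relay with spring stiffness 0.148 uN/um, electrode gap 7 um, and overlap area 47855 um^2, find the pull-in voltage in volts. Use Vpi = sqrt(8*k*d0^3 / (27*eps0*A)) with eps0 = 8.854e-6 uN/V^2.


Step 1: Compute numerator: 8 * k * d0^3 = 8 * 0.148 * 7^3 = 406.112
Step 2: Compute denominator: 27 * eps0 * A = 27 * 8.854e-6 * 47855 = 11.440121
Step 3: Vpi = sqrt(406.112 / 11.440121)
Vpi = 5.96 V


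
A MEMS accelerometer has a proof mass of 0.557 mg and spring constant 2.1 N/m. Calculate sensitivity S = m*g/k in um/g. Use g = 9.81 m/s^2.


Step 1: Convert mass: m = 0.557 mg = 5.57e-07 kg
Step 2: S = m * g / k = 5.57e-07 * 9.81 / 2.1
Step 3: S = 2.60e-06 m/g
Step 4: Convert to um/g: S = 2.602 um/g


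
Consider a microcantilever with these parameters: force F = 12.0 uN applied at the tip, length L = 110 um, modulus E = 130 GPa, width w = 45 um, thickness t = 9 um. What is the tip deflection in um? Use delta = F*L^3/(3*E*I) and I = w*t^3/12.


Step 1: Calculate the second moment of area.
I = w * t^3 / 12 = 45 * 9^3 / 12 = 2733.75 um^4
Step 2: Convert E to consistent units (1 GPa = 1000 uN/um^2).
E = 130 GPa = 130000 uN/um^2
Step 3: Calculate tip deflection.
delta = F * L^3 / (3 * E * I)
delta = 12.0 * 110^3 / (3 * 130000 * 2733.75)
delta = 0.015 um


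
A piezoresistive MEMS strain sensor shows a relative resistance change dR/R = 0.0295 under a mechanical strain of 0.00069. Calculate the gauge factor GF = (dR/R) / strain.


Step 1: Identify values.
dR/R = 0.0295, strain = 0.00069
Step 2: GF = (dR/R) / strain = 0.0295 / 0.00069
GF = 42.8


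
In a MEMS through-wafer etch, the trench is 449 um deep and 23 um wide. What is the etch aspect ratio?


Step 1: AR = depth / width
Step 2: AR = 449 / 23
AR = 19.5


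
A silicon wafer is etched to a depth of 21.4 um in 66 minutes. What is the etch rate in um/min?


Step 1: Etch rate = depth / time
Step 2: rate = 21.4 / 66
rate = 0.324 um/min


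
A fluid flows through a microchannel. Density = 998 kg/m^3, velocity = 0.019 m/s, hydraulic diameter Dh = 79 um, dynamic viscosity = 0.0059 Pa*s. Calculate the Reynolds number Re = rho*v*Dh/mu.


Step 1: Convert Dh to meters: Dh = 79e-6 m
Step 2: Re = rho * v * Dh / mu
Re = 998 * 0.019 * 79e-6 / 0.0059
Re = 0.254


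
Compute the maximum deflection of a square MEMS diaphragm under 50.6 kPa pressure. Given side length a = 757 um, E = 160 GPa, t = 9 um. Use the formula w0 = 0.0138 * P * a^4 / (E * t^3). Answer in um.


Step 1: Convert pressure to compatible units (E is in GPa, so P in GPa).
P = 50.6 kPa = 50.6e-6 GPa
Step 2: Compute numerator: 0.0138 * P * a^4.
a^4 = 757^4 = 328385156401
numerator = 0.0138 * 50.6e-6 * 328385156401 = 2.293048e+05
Step 3: Compute denominator: E * t^3 = 160 * 9^3 = 116640
Step 4: w0 = numerator / denominator = 2.293048e+05 / 116640 = 1.9659 um


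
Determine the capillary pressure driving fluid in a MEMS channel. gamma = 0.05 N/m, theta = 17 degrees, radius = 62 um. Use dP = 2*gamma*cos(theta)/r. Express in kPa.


Step 1: cos(17 deg) = 0.9563
Step 2: Convert r to m: r = 62e-6 m
Step 3: dP = 2 * 0.05 * 0.9563 / 62e-6 = 1542.4 Pa
Step 4: Convert Pa to kPa (divide by 1000).
dP = 1.54 kPa


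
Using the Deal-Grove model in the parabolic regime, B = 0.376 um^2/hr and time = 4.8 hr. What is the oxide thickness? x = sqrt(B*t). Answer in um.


Step 1: Compute B*t = 0.376 * 4.8 = 1.8048
Step 2: x = sqrt(1.8048)
x = 1.343 um


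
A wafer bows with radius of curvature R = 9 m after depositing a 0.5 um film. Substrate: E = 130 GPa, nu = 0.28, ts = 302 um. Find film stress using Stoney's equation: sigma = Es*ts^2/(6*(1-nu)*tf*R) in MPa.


Step 1: Compute numerator: Es * ts^2 = 130 * 302^2 = 11856520 (GPa*um^2)
Step 2: Compute denominator (R in um): 6*(1-nu)*tf*R = 6*0.72*0.5*9e6 = 19440000.0 (um^2)
Step 3: sigma (GPa) = 11856520 / 19440000.0 = 6.09903e-01 GPa
Step 4: Convert to MPa (x1000): sigma = 609.9 MPa


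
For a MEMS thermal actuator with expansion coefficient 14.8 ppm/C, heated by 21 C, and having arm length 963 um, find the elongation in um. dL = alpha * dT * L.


Step 1: Convert CTE: alpha = 14.8 ppm/C = 14.8e-6 /C
Step 2: dL = 14.8e-6 * 21 * 963
dL = 0.2993 um


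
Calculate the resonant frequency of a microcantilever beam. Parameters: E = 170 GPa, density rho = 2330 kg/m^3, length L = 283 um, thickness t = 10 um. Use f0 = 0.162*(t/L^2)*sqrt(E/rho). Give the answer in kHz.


Step 1: Convert units to SI.
t_SI = 10e-6 m, L_SI = 283e-6 m
Step 2: Calculate sqrt(E/rho).
sqrt(170e9 / 2330) = 8541.74 m/s
Step 3: Compute f0.
f0 = 0.162 * 10e-6 / (283e-6)^2 * 8541.74 = 172778.0 Hz = 172.78 kHz


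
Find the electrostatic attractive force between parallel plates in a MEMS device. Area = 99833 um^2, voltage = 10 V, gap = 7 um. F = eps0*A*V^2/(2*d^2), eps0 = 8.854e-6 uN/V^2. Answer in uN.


Step 1: Identify parameters.
eps0 = 8.854e-6 uN/V^2, A = 99833 um^2, V = 10 V, d = 7 um
Step 2: Compute V^2 = 10^2 = 100
Step 3: Compute d^2 = 7^2 = 49
Step 4: F = 0.5 * 8.854e-6 * 99833 * 100 / 49
F = 0.902 uN


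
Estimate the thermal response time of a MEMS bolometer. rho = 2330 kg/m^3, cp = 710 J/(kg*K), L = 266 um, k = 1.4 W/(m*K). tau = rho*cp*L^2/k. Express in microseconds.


Step 1: Convert L to m: L = 266e-6 m
Step 2: L^2 = (266e-6)^2 = 7.0756e-08 m^2
Step 3: tau = 2330 * 710 * 7.0756e-08 / 1.4 = 8.3608322e-02 s
Step 4: Convert to microseconds (multiply by 1e6).
tau = 83608.322 us


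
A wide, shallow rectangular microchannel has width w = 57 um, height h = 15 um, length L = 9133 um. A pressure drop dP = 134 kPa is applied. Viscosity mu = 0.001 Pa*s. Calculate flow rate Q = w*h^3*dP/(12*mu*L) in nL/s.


Step 1: Convert all dimensions to SI (meters).
w = 57e-6 m, h = 15e-6 m, L = 9133e-6 m, dP = 134e3 Pa
Step 2: Q = w * h^3 * dP / (12 * mu * L)
Q = 57e-6 * (15e-6)^3 * 134e3 / (12 * 0.001 * 9133e-6) = 2.352116e-10 m^3/s
Step 3: Convert Q from m^3/s to nL/s (1 m^3 = 1e12 nL, so multiply by 1e12).
Q = 235.212 nL/s


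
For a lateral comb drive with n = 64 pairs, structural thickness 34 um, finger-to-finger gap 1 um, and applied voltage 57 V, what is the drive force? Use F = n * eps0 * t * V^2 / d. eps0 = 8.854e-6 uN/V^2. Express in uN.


Step 1: Parameters: n=64, eps0=8.854e-6 uN/V^2, t=34 um, V=57 V, d=1 um
Step 2: V^2 = 3249
Step 3: F = 64 * 8.854e-6 * 34 * 3249 / 1
F = 62.596 uN


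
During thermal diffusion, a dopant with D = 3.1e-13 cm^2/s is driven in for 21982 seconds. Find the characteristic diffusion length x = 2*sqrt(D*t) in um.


Step 1: Compute D*t = 3.1e-13 * 21982 = 6.81442e-09 cm^2
Step 2: sqrt(D*t) = 8.25495e-05 cm
Step 3: x = 2 * 8.25495e-05 cm = 1.65099e-04 cm
Step 4: Convert to um (1 cm = 1e4 um): x = 1.651 um


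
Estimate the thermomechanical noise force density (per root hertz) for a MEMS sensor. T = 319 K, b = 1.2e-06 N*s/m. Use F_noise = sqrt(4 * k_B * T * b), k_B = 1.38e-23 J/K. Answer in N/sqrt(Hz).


Step 1: Compute 4 * k_B * T * b
= 4 * 1.38e-23 * 319 * 1.2e-06
= 2.1131e-26 N^2/Hz
Step 2: F_noise = sqrt(2.1131e-26)
F_noise = 1.45e-13 N/sqrt(Hz)


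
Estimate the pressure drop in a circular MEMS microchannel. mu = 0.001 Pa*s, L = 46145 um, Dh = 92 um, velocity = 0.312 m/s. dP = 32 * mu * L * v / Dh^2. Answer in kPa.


Step 1: Convert to SI: L = 46145e-6 m, Dh = 92e-6 m
Step 2: dP = 32 * 0.001 * 46145e-6 * 0.312 / (92e-6)^2
Step 3: dP = 54431.91 Pa
Step 4: Convert to kPa: dP = 54.43 kPa


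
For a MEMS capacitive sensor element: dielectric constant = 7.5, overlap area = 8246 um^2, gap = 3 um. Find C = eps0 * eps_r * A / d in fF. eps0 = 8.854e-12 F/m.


Step 1: Convert area to m^2: A = 8246e-12 m^2
Step 2: Convert gap to m: d = 3e-6 m
Step 3: C = eps0 * eps_r * A / d
C = 8.854e-12 * 7.5 * 8246e-12 / 3e-6
Step 4: Convert to fF (multiply by 1e15).
C = 182.53 fF


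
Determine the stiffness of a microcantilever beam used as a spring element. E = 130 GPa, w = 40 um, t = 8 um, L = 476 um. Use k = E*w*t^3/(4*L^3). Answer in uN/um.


Step 1: Convert E to consistent units (1 GPa = 1000 uN/um^2).
E = 130 GPa = 130000 uN/um^2
Step 2: Compute t^3 = 8^3 = 512
Step 3: Compute L^3 = 476^3 = 107850176
Step 4: k = 130000 * 40 * 512 / (4 * 107850176)
k = 6.1715 uN/um


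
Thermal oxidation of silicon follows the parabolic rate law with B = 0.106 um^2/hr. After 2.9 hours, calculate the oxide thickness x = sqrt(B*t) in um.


Step 1: Compute B*t = 0.106 * 2.9 = 0.3074
Step 2: x = sqrt(0.3074)
x = 0.554 um


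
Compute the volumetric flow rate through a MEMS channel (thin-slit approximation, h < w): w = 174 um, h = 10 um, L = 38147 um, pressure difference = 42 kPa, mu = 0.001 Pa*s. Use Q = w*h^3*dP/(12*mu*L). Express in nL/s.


Step 1: Convert all dimensions to SI (meters).
w = 174e-6 m, h = 10e-6 m, L = 38147e-6 m, dP = 42e3 Pa
Step 2: Q = w * h^3 * dP / (12 * mu * L)
Q = 174e-6 * (10e-6)^3 * 42e3 / (12 * 0.001 * 38147e-6) = 1.596456e-11 m^3/s
Step 3: Convert Q from m^3/s to nL/s (1 m^3 = 1e12 nL, so multiply by 1e12).
Q = 15.965 nL/s


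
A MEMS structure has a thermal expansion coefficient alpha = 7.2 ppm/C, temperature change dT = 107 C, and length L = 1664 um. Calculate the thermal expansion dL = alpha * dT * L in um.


Step 1: Convert CTE: alpha = 7.2 ppm/C = 7.2e-6 /C
Step 2: dL = 7.2e-6 * 107 * 1664
dL = 1.2819 um


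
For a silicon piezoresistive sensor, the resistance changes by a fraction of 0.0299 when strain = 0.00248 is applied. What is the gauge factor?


Step 1: Identify values.
dR/R = 0.0299, strain = 0.00248
Step 2: GF = (dR/R) / strain = 0.0299 / 0.00248
GF = 12.1


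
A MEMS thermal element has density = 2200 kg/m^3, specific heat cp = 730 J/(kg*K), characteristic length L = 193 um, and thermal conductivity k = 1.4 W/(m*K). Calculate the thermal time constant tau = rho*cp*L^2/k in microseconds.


Step 1: Convert L to m: L = 193e-6 m
Step 2: L^2 = (193e-6)^2 = 3.7249e-08 m^2
Step 3: tau = 2200 * 730 * 3.7249e-08 / 1.4 = 4.272992429e-02 s
Step 4: Convert to microseconds (multiply by 1e6).
tau = 42729.924 us


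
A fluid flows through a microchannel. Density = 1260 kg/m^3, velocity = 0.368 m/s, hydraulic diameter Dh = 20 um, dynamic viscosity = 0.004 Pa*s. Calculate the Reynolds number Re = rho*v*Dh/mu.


Step 1: Convert Dh to meters: Dh = 20e-6 m
Step 2: Re = rho * v * Dh / mu
Re = 1260 * 0.368 * 20e-6 / 0.004
Re = 2.318


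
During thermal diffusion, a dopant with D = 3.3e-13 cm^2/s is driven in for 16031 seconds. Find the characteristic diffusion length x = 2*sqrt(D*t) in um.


Step 1: Compute D*t = 3.3e-13 * 16031 = 5.29023e-09 cm^2
Step 2: sqrt(D*t) = 7.2734e-05 cm
Step 3: x = 2 * 7.2734e-05 cm = 1.45468e-04 cm
Step 4: Convert to um (1 cm = 1e4 um): x = 1.455 um


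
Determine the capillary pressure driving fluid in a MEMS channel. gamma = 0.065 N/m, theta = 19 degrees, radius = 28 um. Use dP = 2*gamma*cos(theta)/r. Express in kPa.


Step 1: cos(19 deg) = 0.9455
Step 2: Convert r to m: r = 28e-6 m
Step 3: dP = 2 * 0.065 * 0.9455 / 28e-6 = 4389.8 Pa
Step 4: Convert Pa to kPa (divide by 1000).
dP = 4.39 kPa


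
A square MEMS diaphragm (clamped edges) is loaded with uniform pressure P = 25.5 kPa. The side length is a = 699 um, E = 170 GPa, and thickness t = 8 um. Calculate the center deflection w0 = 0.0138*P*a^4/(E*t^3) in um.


Step 1: Convert pressure to compatible units (E is in GPa, so P in GPa).
P = 25.5 kPa = 25.5e-6 GPa
Step 2: Compute numerator: 0.0138 * P * a^4.
a^4 = 699^4 = 238730937201
numerator = 0.0138 * 25.5e-6 * 238730937201 = 8.40094e+04
Step 3: Compute denominator: E * t^3 = 170 * 8^3 = 87040
Step 4: w0 = numerator / denominator = 8.40094e+04 / 87040 = 0.9652 um


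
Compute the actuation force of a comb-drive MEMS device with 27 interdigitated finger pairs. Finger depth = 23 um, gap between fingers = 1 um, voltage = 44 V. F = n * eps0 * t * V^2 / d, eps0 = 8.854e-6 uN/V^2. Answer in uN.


Step 1: Parameters: n=27, eps0=8.854e-6 uN/V^2, t=23 um, V=44 V, d=1 um
Step 2: V^2 = 1936
Step 3: F = 27 * 8.854e-6 * 23 * 1936 / 1
F = 10.645 uN


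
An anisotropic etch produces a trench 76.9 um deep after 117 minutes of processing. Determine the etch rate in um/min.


Step 1: Etch rate = depth / time
Step 2: rate = 76.9 / 117
rate = 0.657 um/min


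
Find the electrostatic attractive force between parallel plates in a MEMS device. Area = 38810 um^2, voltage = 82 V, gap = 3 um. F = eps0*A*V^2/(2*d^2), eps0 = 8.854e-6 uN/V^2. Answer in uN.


Step 1: Identify parameters.
eps0 = 8.854e-6 uN/V^2, A = 38810 um^2, V = 82 V, d = 3 um
Step 2: Compute V^2 = 82^2 = 6724
Step 3: Compute d^2 = 3^2 = 9
Step 4: F = 0.5 * 8.854e-6 * 38810 * 6724 / 9
F = 128.363 uN


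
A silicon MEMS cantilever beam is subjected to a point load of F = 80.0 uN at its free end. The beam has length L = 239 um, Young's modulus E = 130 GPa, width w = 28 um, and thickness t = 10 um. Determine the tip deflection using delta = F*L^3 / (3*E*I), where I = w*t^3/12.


Step 1: Calculate the second moment of area.
I = w * t^3 / 12 = 28 * 10^3 / 12 = 2333.3333 um^4
Step 2: Convert E to consistent units (1 GPa = 1000 uN/um^2).
E = 130 GPa = 130000 uN/um^2
Step 3: Calculate tip deflection.
delta = F * L^3 / (3 * E * I)
delta = 80.0 * 239^3 / (3 * 130000 * 2333.3333)
delta = 1.2002 um


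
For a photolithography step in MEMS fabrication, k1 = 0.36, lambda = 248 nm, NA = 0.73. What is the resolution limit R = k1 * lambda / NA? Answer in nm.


Step 1: Identify values: k1 = 0.36, lambda = 248 nm, NA = 0.73
Step 2: R = k1 * lambda / NA
R = 0.36 * 248 / 0.73
R = 122.3 nm


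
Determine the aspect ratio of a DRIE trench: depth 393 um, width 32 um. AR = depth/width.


Step 1: AR = depth / width
Step 2: AR = 393 / 32
AR = 12.3


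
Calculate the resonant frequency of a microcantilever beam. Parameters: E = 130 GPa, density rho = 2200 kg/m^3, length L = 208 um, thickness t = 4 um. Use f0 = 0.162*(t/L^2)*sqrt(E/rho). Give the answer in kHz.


Step 1: Convert units to SI.
t_SI = 4e-6 m, L_SI = 208e-6 m
Step 2: Calculate sqrt(E/rho).
sqrt(130e9 / 2200) = 7687.06 m/s
Step 3: Compute f0.
f0 = 0.162 * 4e-6 / (208e-6)^2 * 7687.06 = 115135.3 Hz = 115.14 kHz


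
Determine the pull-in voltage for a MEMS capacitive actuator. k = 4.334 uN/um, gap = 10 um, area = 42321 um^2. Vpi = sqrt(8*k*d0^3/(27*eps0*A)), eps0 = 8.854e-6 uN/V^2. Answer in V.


Step 1: Compute numerator: 8 * k * d0^3 = 8 * 4.334 * 10^3 = 34672.0
Step 2: Compute denominator: 27 * eps0 * A = 27 * 8.854e-6 * 42321 = 10.117174
Step 3: Vpi = sqrt(34672.0 / 10.117174)
Vpi = 58.54 V


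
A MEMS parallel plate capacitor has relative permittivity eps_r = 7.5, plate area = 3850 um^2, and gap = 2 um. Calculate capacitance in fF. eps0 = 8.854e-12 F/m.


Step 1: Convert area to m^2: A = 3850e-12 m^2
Step 2: Convert gap to m: d = 2e-6 m
Step 3: C = eps0 * eps_r * A / d
C = 8.854e-12 * 7.5 * 3850e-12 / 2e-6
Step 4: Convert to fF (multiply by 1e15).
C = 127.83 fF


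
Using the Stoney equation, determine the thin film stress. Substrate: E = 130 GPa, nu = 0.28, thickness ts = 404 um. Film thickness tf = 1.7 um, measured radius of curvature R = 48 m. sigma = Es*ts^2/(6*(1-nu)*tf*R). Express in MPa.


Step 1: Compute numerator: Es * ts^2 = 130 * 404^2 = 21218080 (GPa*um^2)
Step 2: Compute denominator (R in um): 6*(1-nu)*tf*R = 6*0.72*1.7*48e6 = 352512000.0 (um^2)
Step 3: sigma (GPa) = 21218080 / 352512000.0 = 6.0191e-02 GPa
Step 4: Convert to MPa (x1000): sigma = 60.2 MPa


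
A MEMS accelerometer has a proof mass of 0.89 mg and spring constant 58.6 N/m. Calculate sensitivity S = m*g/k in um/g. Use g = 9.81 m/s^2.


Step 1: Convert mass: m = 0.89 mg = 8.90e-07 kg
Step 2: S = m * g / k = 8.90e-07 * 9.81 / 58.6
Step 3: S = 1.49e-07 m/g
Step 4: Convert to um/g: S = 0.149 um/g


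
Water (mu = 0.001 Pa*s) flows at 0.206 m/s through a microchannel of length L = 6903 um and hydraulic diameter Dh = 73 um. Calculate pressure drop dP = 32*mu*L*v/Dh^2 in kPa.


Step 1: Convert to SI: L = 6903e-6 m, Dh = 73e-6 m
Step 2: dP = 32 * 0.001 * 6903e-6 * 0.206 / (73e-6)^2
Step 3: dP = 8539.05 Pa
Step 4: Convert to kPa: dP = 8.54 kPa


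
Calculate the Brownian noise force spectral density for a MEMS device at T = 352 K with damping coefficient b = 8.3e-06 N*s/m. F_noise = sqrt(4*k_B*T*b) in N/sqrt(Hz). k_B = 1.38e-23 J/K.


Step 1: Compute 4 * k_B * T * b
= 4 * 1.38e-23 * 352 * 8.3e-06
= 1.6127e-25 N^2/Hz
Step 2: F_noise = sqrt(1.6127e-25)
F_noise = 4.02e-13 N/sqrt(Hz)


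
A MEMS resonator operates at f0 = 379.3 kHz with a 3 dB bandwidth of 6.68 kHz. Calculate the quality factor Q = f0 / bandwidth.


Step 1: Q = f0 / bandwidth
Step 2: Q = 379.3 / 6.68
Q = 56.8


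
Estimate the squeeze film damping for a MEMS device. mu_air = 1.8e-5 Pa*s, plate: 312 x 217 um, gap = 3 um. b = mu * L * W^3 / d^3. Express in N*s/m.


Step 1: Convert to SI.
L = 312e-6 m, W = 217e-6 m, d = 3e-6 m
Step 2: W^3 = (217e-6)^3 = 1.02e-11 m^3
Step 3: d^3 = (3e-6)^3 = 2.70e-17 m^3
Step 4: b = 1.8e-5 * 312e-6 * 1.02e-11 / 2.70e-17
b = 2.13e-03 N*s/m


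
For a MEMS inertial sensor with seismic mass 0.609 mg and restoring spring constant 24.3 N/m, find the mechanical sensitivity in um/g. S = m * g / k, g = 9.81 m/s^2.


Step 1: Convert mass: m = 0.609 mg = 6.09e-07 kg
Step 2: S = m * g / k = 6.09e-07 * 9.81 / 24.3
Step 3: S = 2.46e-07 m/g
Step 4: Convert to um/g: S = 0.246 um/g


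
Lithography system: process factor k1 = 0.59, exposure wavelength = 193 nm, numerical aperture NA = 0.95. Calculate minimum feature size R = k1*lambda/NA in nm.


Step 1: Identify values: k1 = 0.59, lambda = 193 nm, NA = 0.95
Step 2: R = k1 * lambda / NA
R = 0.59 * 193 / 0.95
R = 119.9 nm


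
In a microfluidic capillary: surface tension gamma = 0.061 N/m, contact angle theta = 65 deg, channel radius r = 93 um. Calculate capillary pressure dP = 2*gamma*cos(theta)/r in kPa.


Step 1: cos(65 deg) = 0.4226
Step 2: Convert r to m: r = 93e-6 m
Step 3: dP = 2 * 0.061 * 0.4226 / 93e-6 = 554.4 Pa
Step 4: Convert Pa to kPa (divide by 1000).
dP = 0.55 kPa


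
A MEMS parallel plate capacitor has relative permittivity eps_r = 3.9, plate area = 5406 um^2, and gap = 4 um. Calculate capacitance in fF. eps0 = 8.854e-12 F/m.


Step 1: Convert area to m^2: A = 5406e-12 m^2
Step 2: Convert gap to m: d = 4e-6 m
Step 3: C = eps0 * eps_r * A / d
C = 8.854e-12 * 3.9 * 5406e-12 / 4e-6
Step 4: Convert to fF (multiply by 1e15).
C = 46.67 fF


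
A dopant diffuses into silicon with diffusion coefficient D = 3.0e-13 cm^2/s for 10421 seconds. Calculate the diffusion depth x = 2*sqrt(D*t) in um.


Step 1: Compute D*t = 3.0e-13 * 10421 = 3.1263e-09 cm^2
Step 2: sqrt(D*t) = 5.59133e-05 cm
Step 3: x = 2 * 5.59133e-05 cm = 1.118266e-04 cm
Step 4: Convert to um (1 cm = 1e4 um): x = 1.118 um


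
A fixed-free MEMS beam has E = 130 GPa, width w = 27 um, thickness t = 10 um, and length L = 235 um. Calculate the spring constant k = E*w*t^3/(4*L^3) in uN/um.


Step 1: Convert E to consistent units (1 GPa = 1000 uN/um^2).
E = 130 GPa = 130000 uN/um^2
Step 2: Compute t^3 = 10^3 = 1000
Step 3: Compute L^3 = 235^3 = 12977875
Step 4: k = 130000 * 27 * 1000 / (4 * 12977875)
k = 67.6151 uN/um


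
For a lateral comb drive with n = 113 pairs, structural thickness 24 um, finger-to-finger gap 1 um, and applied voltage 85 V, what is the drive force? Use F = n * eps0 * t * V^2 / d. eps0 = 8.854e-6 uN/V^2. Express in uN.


Step 1: Parameters: n=113, eps0=8.854e-6 uN/V^2, t=24 um, V=85 V, d=1 um
Step 2: V^2 = 7225
Step 3: F = 113 * 8.854e-6 * 24 * 7225 / 1
F = 173.487 uN


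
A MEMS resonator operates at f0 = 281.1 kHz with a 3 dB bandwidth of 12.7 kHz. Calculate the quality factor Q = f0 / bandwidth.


Step 1: Q = f0 / bandwidth
Step 2: Q = 281.1 / 12.7
Q = 22.1


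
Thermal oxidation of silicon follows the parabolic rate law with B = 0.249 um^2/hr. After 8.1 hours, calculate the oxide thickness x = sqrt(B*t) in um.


Step 1: Compute B*t = 0.249 * 8.1 = 2.0169
Step 2: x = sqrt(2.0169)
x = 1.42 um


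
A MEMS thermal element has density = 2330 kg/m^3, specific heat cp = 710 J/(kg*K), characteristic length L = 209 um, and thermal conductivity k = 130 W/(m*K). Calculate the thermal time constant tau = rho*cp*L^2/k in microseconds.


Step 1: Convert L to m: L = 209e-6 m
Step 2: L^2 = (209e-6)^2 = 4.3681e-08 m^2
Step 3: tau = 2330 * 710 * 4.3681e-08 / 130 = 5.5585753e-04 s
Step 4: Convert to microseconds (multiply by 1e6).
tau = 555.858 us


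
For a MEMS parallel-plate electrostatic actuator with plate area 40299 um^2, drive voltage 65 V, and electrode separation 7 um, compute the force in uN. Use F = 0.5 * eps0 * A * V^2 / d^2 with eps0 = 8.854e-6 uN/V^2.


Step 1: Identify parameters.
eps0 = 8.854e-6 uN/V^2, A = 40299 um^2, V = 65 V, d = 7 um
Step 2: Compute V^2 = 65^2 = 4225
Step 3: Compute d^2 = 7^2 = 49
Step 4: F = 0.5 * 8.854e-6 * 40299 * 4225 / 49
F = 15.383 uN


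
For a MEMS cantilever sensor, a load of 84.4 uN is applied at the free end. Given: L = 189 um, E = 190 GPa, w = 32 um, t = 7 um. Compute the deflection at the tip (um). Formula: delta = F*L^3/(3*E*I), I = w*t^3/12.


Step 1: Calculate the second moment of area.
I = w * t^3 / 12 = 32 * 7^3 / 12 = 914.6667 um^4
Step 2: Convert E to consistent units (1 GPa = 1000 uN/um^2).
E = 190 GPa = 190000 uN/um^2
Step 3: Calculate tip deflection.
delta = F * L^3 / (3 * E * I)
delta = 84.4 * 189^3 / (3 * 190000 * 914.6667)
delta = 1.0929 um


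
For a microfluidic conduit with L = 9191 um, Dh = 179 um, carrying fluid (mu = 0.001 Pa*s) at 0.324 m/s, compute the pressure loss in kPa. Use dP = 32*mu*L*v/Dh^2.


Step 1: Convert to SI: L = 9191e-6 m, Dh = 179e-6 m
Step 2: dP = 32 * 0.001 * 9191e-6 * 0.324 / (179e-6)^2
Step 3: dP = 2974.07 Pa
Step 4: Convert to kPa: dP = 2.97 kPa


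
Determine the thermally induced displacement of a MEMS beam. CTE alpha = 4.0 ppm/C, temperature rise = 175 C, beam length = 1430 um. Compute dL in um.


Step 1: Convert CTE: alpha = 4.0 ppm/C = 4.0e-6 /C
Step 2: dL = 4.0e-6 * 175 * 1430
dL = 1.001 um


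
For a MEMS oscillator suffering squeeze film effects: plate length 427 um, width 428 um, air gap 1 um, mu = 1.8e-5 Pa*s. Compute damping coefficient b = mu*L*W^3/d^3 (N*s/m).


Step 1: Convert to SI.
L = 427e-6 m, W = 428e-6 m, d = 1e-6 m
Step 2: W^3 = (428e-6)^3 = 7.84e-11 m^3
Step 3: d^3 = (1e-6)^3 = 1.00e-18 m^3
Step 4: b = 1.8e-5 * 427e-6 * 7.84e-11 / 1.00e-18
b = 6.03e-01 N*s/m


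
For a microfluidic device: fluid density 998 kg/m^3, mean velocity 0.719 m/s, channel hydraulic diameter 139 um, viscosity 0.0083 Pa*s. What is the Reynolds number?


Step 1: Convert Dh to meters: Dh = 139e-6 m
Step 2: Re = rho * v * Dh / mu
Re = 998 * 0.719 * 139e-6 / 0.0083
Re = 12.017


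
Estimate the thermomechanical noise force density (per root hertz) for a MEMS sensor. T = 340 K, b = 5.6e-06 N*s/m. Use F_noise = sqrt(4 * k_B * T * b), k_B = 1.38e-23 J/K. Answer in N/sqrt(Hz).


Step 1: Compute 4 * k_B * T * b
= 4 * 1.38e-23 * 340 * 5.6e-06
= 1.0510e-25 N^2/Hz
Step 2: F_noise = sqrt(1.0510e-25)
F_noise = 3.24e-13 N/sqrt(Hz)


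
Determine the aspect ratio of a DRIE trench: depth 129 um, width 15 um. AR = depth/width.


Step 1: AR = depth / width
Step 2: AR = 129 / 15
AR = 8.6


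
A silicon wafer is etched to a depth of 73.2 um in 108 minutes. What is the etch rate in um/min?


Step 1: Etch rate = depth / time
Step 2: rate = 73.2 / 108
rate = 0.678 um/min


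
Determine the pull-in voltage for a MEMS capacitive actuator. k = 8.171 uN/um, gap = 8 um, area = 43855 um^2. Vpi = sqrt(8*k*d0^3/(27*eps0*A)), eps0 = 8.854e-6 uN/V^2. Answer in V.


Step 1: Compute numerator: 8 * k * d0^3 = 8 * 8.171 * 8^3 = 33468.416
Step 2: Compute denominator: 27 * eps0 * A = 27 * 8.854e-6 * 43855 = 10.483889
Step 3: Vpi = sqrt(33468.416 / 10.483889)
Vpi = 56.5 V


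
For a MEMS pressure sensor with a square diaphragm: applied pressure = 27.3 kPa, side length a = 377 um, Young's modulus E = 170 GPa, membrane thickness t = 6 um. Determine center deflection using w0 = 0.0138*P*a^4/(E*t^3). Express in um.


Step 1: Convert pressure to compatible units (E is in GPa, so P in GPa).
P = 27.3 kPa = 27.3e-6 GPa
Step 2: Compute numerator: 0.0138 * P * a^4.
a^4 = 377^4 = 20200652641
numerator = 0.0138 * 27.3e-6 * 20200652641 = 7.61039e+03
Step 3: Compute denominator: E * t^3 = 170 * 6^3 = 36720
Step 4: w0 = numerator / denominator = 7.61039e+03 / 36720 = 0.2073 um


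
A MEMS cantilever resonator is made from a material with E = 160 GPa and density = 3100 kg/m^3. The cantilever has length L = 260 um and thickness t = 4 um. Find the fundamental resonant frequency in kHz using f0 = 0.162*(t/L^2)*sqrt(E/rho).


Step 1: Convert units to SI.
t_SI = 4e-6 m, L_SI = 260e-6 m
Step 2: Calculate sqrt(E/rho).
sqrt(160e9 / 3100) = 7184.21 m/s
Step 3: Compute f0.
f0 = 0.162 * 4e-6 / (260e-6)^2 * 7184.21 = 68866.4 Hz = 68.87 kHz


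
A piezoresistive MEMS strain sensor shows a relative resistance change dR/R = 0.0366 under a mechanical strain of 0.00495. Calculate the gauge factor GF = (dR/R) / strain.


Step 1: Identify values.
dR/R = 0.0366, strain = 0.00495
Step 2: GF = (dR/R) / strain = 0.0366 / 0.00495
GF = 7.4


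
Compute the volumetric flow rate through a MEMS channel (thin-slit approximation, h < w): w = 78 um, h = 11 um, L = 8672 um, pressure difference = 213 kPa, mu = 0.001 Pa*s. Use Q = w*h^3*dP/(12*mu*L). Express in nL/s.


Step 1: Convert all dimensions to SI (meters).
w = 78e-6 m, h = 11e-6 m, L = 8672e-6 m, dP = 213e3 Pa
Step 2: Q = w * h^3 * dP / (12 * mu * L)
Q = 78e-6 * (11e-6)^3 * 213e3 / (12 * 0.001 * 8672e-6) = 2.1249648e-10 m^3/s
Step 3: Convert Q from m^3/s to nL/s (1 m^3 = 1e12 nL, so multiply by 1e12).
Q = 212.496 nL/s


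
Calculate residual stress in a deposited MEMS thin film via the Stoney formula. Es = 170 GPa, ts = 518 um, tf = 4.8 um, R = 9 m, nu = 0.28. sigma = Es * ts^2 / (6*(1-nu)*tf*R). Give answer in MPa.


Step 1: Compute numerator: Es * ts^2 = 170 * 518^2 = 45615080 (GPa*um^2)
Step 2: Compute denominator (R in um): 6*(1-nu)*tf*R = 6*0.72*4.8*9e6 = 186624000.0 (um^2)
Step 3: sigma (GPa) = 45615080 / 186624000.0 = 2.44422e-01 GPa
Step 4: Convert to MPa (x1000): sigma = 244.4 MPa


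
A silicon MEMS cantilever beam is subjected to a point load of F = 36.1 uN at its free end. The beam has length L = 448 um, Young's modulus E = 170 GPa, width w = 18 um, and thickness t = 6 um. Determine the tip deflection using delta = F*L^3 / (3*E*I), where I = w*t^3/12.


Step 1: Calculate the second moment of area.
I = w * t^3 / 12 = 18 * 6^3 / 12 = 324.0 um^4
Step 2: Convert E to consistent units (1 GPa = 1000 uN/um^2).
E = 170 GPa = 170000 uN/um^2
Step 3: Calculate tip deflection.
delta = F * L^3 / (3 * E * I)
delta = 36.1 * 448^3 / (3 * 170000 * 324.0)
delta = 19.6438 um


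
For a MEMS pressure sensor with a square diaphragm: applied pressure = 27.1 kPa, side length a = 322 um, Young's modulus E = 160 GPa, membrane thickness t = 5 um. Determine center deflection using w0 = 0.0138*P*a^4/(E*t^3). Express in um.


Step 1: Convert pressure to compatible units (E is in GPa, so P in GPa).
P = 27.1 kPa = 27.1e-6 GPa
Step 2: Compute numerator: 0.0138 * P * a^4.
a^4 = 322^4 = 10750371856
numerator = 0.0138 * 27.1e-6 * 10750371856 = 4.0204e+03
Step 3: Compute denominator: E * t^3 = 160 * 5^3 = 20000
Step 4: w0 = numerator / denominator = 4.0204e+03 / 20000 = 0.201 um


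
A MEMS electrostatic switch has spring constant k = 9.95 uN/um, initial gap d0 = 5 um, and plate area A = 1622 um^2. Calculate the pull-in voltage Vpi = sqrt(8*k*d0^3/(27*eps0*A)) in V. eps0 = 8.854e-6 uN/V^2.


Step 1: Compute numerator: 8 * k * d0^3 = 8 * 9.95 * 5^3 = 9950.0
Step 2: Compute denominator: 27 * eps0 * A = 27 * 8.854e-6 * 1622 = 0.387752
Step 3: Vpi = sqrt(9950.0 / 0.387752)
Vpi = 160.19 V


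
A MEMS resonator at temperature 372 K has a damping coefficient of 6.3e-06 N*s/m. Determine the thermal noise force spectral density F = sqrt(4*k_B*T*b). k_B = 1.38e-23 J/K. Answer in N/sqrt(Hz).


Step 1: Compute 4 * k_B * T * b
= 4 * 1.38e-23 * 372 * 6.3e-06
= 1.2937e-25 N^2/Hz
Step 2: F_noise = sqrt(1.2937e-25)
F_noise = 3.60e-13 N/sqrt(Hz)


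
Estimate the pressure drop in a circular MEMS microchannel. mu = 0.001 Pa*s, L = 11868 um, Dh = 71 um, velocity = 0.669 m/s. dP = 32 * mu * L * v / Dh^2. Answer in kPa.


Step 1: Convert to SI: L = 11868e-6 m, Dh = 71e-6 m
Step 2: dP = 32 * 0.001 * 11868e-6 * 0.669 / (71e-6)^2
Step 3: dP = 50400.74 Pa
Step 4: Convert to kPa: dP = 50.4 kPa


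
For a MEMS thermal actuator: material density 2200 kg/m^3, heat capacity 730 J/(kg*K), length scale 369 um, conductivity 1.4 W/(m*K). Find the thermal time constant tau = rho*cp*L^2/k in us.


Step 1: Convert L to m: L = 369e-6 m
Step 2: L^2 = (369e-6)^2 = 1.36161e-07 m^2
Step 3: tau = 2200 * 730 * 1.36161e-07 / 1.4 = 1.5619611857e-01 s
Step 4: Convert to microseconds (multiply by 1e6).
tau = 156196.119 us


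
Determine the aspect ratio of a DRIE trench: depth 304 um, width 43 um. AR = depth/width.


Step 1: AR = depth / width
Step 2: AR = 304 / 43
AR = 7.1


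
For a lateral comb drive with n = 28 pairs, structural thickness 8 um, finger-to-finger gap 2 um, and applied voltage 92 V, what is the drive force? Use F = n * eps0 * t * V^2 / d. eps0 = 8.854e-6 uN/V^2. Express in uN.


Step 1: Parameters: n=28, eps0=8.854e-6 uN/V^2, t=8 um, V=92 V, d=2 um
Step 2: V^2 = 8464
Step 3: F = 28 * 8.854e-6 * 8 * 8464 / 2
F = 8.393 uN


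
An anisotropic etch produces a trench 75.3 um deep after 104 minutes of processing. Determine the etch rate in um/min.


Step 1: Etch rate = depth / time
Step 2: rate = 75.3 / 104
rate = 0.724 um/min


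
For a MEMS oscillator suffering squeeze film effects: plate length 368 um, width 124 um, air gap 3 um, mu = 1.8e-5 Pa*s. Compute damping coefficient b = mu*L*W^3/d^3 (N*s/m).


Step 1: Convert to SI.
L = 368e-6 m, W = 124e-6 m, d = 3e-6 m
Step 2: W^3 = (124e-6)^3 = 1.91e-12 m^3
Step 3: d^3 = (3e-6)^3 = 2.70e-17 m^3
Step 4: b = 1.8e-5 * 368e-6 * 1.91e-12 / 2.70e-17
b = 4.68e-04 N*s/m


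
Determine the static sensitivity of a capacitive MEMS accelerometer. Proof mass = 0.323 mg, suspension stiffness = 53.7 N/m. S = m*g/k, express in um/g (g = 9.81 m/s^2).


Step 1: Convert mass: m = 0.323 mg = 3.23e-07 kg
Step 2: S = m * g / k = 3.23e-07 * 9.81 / 53.7
Step 3: S = 5.90e-08 m/g
Step 4: Convert to um/g: S = 0.059 um/g


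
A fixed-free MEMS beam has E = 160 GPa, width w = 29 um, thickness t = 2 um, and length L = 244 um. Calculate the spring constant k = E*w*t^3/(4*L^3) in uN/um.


Step 1: Convert E to consistent units (1 GPa = 1000 uN/um^2).
E = 160 GPa = 160000 uN/um^2
Step 2: Compute t^3 = 2^3 = 8
Step 3: Compute L^3 = 244^3 = 14526784
Step 4: k = 160000 * 29 * 8 / (4 * 14526784)
k = 0.6388 uN/um


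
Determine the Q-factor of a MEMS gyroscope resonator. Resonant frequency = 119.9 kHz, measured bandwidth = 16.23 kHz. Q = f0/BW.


Step 1: Q = f0 / bandwidth
Step 2: Q = 119.9 / 16.23
Q = 7.4


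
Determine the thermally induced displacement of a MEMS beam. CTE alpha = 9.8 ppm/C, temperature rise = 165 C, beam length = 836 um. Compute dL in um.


Step 1: Convert CTE: alpha = 9.8 ppm/C = 9.8e-6 /C
Step 2: dL = 9.8e-6 * 165 * 836
dL = 1.3518 um


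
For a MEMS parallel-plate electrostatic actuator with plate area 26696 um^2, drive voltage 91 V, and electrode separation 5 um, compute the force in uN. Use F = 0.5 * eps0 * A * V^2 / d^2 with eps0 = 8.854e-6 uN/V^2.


Step 1: Identify parameters.
eps0 = 8.854e-6 uN/V^2, A = 26696 um^2, V = 91 V, d = 5 um
Step 2: Compute V^2 = 91^2 = 8281
Step 3: Compute d^2 = 5^2 = 25
Step 4: F = 0.5 * 8.854e-6 * 26696 * 8281 / 25
F = 39.147 uN
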